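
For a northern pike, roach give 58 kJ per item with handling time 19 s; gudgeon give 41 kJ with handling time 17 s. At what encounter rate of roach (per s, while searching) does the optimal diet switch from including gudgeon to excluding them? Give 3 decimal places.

0.198 per s

The zero-one rule: include gudgeon iff E₂/h₂ > λE₁/(1+λh₁). Equality gives the switch point.
λE₁h₂ = E₂ + λE₂h₁ ⇒ λ = E₂/(E₁h₂ − E₂h₁) = 41/(986 − 779) = 0.1981 per s.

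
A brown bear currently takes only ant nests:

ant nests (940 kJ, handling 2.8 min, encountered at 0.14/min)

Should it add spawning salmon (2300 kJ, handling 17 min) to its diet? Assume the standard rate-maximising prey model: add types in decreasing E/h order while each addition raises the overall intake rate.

Yes

On ant nests alone, R = ΣλE/(1+Σλh) = 131.6/1.392 = 94.54 kJ/min.
spawning salmon: E/h = 2300/17 = 135.3 kJ/min.
135.3 > 94.54, so adding spawning salmon raises the average — include it.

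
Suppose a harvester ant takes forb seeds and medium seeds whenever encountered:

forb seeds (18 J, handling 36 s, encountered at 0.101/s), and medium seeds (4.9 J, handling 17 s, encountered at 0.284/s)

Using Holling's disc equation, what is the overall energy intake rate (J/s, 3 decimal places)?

0.339 J/s

R = (0.101×18 + 0.284×4.9) / (1 + 0.101×36 + 0.284×17) = 3.21/9.464 = 0.3391 J/s.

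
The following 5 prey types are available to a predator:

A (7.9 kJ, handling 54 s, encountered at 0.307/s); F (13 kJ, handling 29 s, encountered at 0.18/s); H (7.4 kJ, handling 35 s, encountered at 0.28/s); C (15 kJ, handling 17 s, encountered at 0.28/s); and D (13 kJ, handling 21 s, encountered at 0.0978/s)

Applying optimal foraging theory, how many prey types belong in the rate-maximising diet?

1

E/h in descending order: C 0.882, D 0.619, F 0.448, H 0.211, A 0.146 kJ/s. The optimal diet is the largest prefix of this list for which every included type satisfies E_i/h_i > R on the types above it.
Rate on top 1: 0.7292. D: 0.619 < 0.7292 → exclude; stop.
Optimal diet: C — 1 of 5 types.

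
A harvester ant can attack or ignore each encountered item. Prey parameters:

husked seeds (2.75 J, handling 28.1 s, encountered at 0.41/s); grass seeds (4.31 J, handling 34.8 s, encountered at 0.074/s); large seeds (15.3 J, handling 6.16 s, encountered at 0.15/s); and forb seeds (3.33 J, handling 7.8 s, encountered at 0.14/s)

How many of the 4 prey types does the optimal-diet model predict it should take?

1

E/h in descending order: large seeds 2.48, forb seeds 0.427, grass seeds 0.124, husked seeds 0.0979 J/s. The optimal diet is the largest prefix of this list for which every included type satisfies E_i/h_i > R on the types above it.
Rate on top 1: 1.193. forb seeds: 0.427 < 1.193 → exclude; stop.
Optimal diet: large seeds — 1 of 4 types.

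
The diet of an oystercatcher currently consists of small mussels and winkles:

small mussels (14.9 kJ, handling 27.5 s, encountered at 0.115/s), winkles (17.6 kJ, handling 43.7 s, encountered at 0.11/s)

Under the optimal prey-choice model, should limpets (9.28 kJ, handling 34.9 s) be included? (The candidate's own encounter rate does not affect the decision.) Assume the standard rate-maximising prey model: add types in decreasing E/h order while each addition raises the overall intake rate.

Intake rate on the current diet: R = (0.115×14.9 + 0.11×17.6) / (1 + 0.115×27.5 + 0.11×43.7) = 3.65/8.97 = 0.4069 kJ/s.
limpets: E/h = 9.28/34.9 = 0.2659 kJ/s.
0.2659 < 0.4069, so adding limpets would lower the average — exclude it.

No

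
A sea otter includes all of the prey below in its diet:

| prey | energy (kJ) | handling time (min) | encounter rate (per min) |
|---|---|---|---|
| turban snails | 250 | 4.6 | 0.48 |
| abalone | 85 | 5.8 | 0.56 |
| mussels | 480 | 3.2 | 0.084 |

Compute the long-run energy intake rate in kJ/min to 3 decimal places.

R = Σλ_iE_i / (1 + Σλ_ih_i)
Numerator: 0.48×250 + 0.56×85 + 0.084×480 = 207.9
Denominator: 1 + 0.48×4.6 + 0.56×5.8 + 0.084×3.2 = 6.725
R = 207.9/6.725 = 30.92 kJ/min

30.918 kJ/min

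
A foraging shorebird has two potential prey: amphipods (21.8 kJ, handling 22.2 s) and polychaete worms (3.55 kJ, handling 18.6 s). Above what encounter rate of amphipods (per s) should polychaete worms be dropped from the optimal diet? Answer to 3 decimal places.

0.011 per s

At the threshold, the rate on amphipods alone equals the profitability of polychaete worms: λ·21.8/(1 + λ·22.2) = 3.55/18.6 = 0.1909.
Rearranging, λ(21.8 − 0.1909×22.2) = 0.1909, so λ = 0.1909/17.56 = 0.01087 per s.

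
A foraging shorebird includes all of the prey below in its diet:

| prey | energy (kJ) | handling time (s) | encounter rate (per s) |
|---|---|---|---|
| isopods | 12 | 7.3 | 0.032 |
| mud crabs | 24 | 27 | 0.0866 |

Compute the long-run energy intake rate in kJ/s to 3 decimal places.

R = (0.032×12 + 0.0866×24) / (1 + 0.032×7.3 + 0.0866×27) = 2.462/3.572 = 0.6894 kJ/s.

0.689 kJ/s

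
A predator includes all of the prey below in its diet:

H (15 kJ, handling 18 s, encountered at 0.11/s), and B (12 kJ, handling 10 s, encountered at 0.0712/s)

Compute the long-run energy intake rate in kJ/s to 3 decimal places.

Energy encountered per unit search time: 0.11×15 + 0.0712×12 = 2.504 kJ/s.
Handling time per unit search time: 0.11×18 + 0.0712×10 = 2.692.
Rate = 2.504/(1 + 2.692) = 0.6783 kJ/s.

0.678 kJ/s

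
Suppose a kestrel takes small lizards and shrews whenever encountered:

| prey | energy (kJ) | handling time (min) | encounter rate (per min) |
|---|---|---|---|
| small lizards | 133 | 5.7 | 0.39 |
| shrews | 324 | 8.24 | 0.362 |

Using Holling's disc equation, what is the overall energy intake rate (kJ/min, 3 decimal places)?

27.258 kJ/min

R = (0.39×133 + 0.362×324) / (1 + 0.39×5.7 + 0.362×8.24) = 169.2/6.206 = 27.26 kJ/min.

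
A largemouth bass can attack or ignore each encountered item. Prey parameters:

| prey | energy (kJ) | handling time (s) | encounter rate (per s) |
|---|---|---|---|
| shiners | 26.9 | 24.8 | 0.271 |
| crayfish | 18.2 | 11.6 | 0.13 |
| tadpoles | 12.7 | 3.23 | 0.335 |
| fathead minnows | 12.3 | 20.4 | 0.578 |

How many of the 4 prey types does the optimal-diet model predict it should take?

1

E/h in descending order: tadpoles 3.93, crayfish 1.57, shiners 1.08, fathead minnows 0.603 kJ/s. The optimal diet is the largest prefix of this list for which every included type satisfies E_i/h_i > R on the types above it.
Rate on top 1: 2.043. crayfish: 1.57 < 2.043 → exclude; stop.
Optimal diet: tadpoles — 1 of 4 types.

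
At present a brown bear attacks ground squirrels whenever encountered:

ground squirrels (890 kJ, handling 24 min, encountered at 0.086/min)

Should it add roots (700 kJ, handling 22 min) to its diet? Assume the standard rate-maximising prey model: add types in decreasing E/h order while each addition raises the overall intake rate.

Intake rate on the current diet: R = (0.086×890) / (1 + 0.086×24) = 76.54/3.064 = 24.98 kJ/min.
roots: E/h = 700/22 = 31.82 kJ/min.
Since 31.82 > R, including roots increases the long-run rate.

Yes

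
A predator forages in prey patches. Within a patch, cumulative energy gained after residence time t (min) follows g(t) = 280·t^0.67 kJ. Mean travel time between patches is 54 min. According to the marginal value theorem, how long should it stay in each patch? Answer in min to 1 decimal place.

Maximise g(t)/(T+t): set derivative to zero → g'(t)(T+t) = g(t).
g'(t) = 0.67·280·t^-0.33. Setting 0.67·280·t^-0.33 = 280·t^0.67/(54+t) gives 0.67(54+t) = t, so 0.33·t = 0.67×54.
t* = 0.67×54/0.33 = 109.6 min.

109.6 min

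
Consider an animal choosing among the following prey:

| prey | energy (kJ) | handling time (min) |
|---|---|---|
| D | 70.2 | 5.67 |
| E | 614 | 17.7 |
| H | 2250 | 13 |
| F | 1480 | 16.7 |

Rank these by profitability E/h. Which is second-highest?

In descending order of E/h:
H: 2250/13 = 173 kJ/min
F: 1480/16.7 = 88.6 kJ/min
E: 614/17.7 = 34.7 kJ/min
D: 70.2/5.67 = 12.4 kJ/min

F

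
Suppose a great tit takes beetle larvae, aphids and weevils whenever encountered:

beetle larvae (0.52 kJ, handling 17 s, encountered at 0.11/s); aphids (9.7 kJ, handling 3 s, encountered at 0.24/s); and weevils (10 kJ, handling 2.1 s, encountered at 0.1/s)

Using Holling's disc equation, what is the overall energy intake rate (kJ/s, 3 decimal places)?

Energy encountered per unit search time: 0.11×0.52 + 0.24×9.7 + 0.1×10 = 3.385 kJ/s.
Handling time per unit search time: 0.11×17 + 0.24×3 + 0.1×2.1 = 2.8.
Rate = 3.385/(1 + 2.8) = 0.8908 kJ/s.

0.891 kJ/s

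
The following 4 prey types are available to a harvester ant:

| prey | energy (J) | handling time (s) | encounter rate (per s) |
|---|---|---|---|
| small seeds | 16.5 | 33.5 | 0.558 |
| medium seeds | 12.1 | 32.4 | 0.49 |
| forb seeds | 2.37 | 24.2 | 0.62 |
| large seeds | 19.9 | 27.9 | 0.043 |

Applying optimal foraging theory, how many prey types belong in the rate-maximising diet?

2

E/h in descending order: large seeds 0.713, small seeds 0.493, medium seeds 0.373, forb seeds 0.0979 J/s. The optimal diet is the largest prefix of this list for which every included type satisfies E_i/h_i > R on the types above it.
Rate on top 1: 0.389. small seeds: 0.493 > 0.389 → include.
Rate on top 2: 0.4816. medium seeds: 0.373 < 0.4816 → exclude; stop.
Optimal diet: large seeds, small seeds — 2 of 4 types.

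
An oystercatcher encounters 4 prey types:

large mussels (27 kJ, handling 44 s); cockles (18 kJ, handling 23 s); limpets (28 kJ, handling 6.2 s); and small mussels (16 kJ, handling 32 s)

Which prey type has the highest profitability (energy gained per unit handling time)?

limpets

In descending order of E/h:
limpets: 28/6.2 = 4.52 kJ/s
cockles: 18/23 = 0.783 kJ/s
large mussels: 27/44 = 0.614 kJ/s
small mussels: 16/32 = 0.5 kJ/s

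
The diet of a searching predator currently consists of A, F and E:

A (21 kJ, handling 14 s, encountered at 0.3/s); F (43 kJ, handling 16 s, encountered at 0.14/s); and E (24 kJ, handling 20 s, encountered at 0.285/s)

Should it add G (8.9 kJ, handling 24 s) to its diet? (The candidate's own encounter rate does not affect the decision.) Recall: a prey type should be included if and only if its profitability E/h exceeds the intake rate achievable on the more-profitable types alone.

On A, F and E alone, R = ΣλE/(1+Σλh) = 19.16/13.14 = 1.458 kJ/s.
G: E/h = 8.9/24 = 0.3708 kJ/s.
0.3708 < 1.458, so adding G would lower the average — exclude it.

No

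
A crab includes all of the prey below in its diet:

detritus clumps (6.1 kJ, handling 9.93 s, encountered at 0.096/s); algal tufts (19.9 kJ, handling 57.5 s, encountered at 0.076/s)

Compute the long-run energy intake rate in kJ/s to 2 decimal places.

R = Σλ_iE_i / (1 + Σλ_ih_i)
Numerator: 0.096×6.1 + 0.076×19.9 = 2.098
Denominator: 1 + 0.096×9.93 + 0.076×57.5 = 6.323
R = 2.098/6.323 = 0.3318 kJ/s

0.33 kJ/s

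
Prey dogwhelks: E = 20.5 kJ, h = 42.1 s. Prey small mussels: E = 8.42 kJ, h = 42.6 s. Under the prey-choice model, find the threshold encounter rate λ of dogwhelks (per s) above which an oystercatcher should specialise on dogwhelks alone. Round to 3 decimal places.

0.016 per s

The zero-one rule: include small mussels iff E₂/h₂ > λE₁/(1+λh₁). Equality gives the switch point.
λE₁h₂ = E₂ + λE₂h₁ ⇒ λ = E₂/(E₁h₂ − E₂h₁) = 8.42/(873.3 − 354.5) = 0.01623 per s.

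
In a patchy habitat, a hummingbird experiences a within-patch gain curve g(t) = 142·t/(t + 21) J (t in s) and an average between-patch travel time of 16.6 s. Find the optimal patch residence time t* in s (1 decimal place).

By the marginal value theorem, leave when the instantaneous gain rate g'(t) equals the habitat-wide average g(t)/(T + t).
g'(t) = 142·21/(t + 21)². Setting 142·21/(t+21)² = 142t/[(t+21)(16.6+t)] gives 21(16.6+t) = t(t+21), so t² = 21×16.6 = 348.6.
t* = √348.6 = 18.67 s.

18.7 s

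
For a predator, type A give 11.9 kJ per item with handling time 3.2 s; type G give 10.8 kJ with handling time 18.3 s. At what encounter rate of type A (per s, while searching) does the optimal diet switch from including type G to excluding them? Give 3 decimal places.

Drop type G once their profitability E₂/h₂ falls below the rate achievable on type A alone: E₂/h₂ = λE₁/(1 + λh₁).
Solve for λ: λE₁h₂ = E₂(1 + λh₁) → λ(E₁h₂ − E₂h₁) = E₂ → λ = E₂/(E₁h₂ − E₂h₁).
λ = 10.8/(11.9×18.3 − 10.8×3.2) = 10.8/183.2 = 0.05895 per s.

0.059 per s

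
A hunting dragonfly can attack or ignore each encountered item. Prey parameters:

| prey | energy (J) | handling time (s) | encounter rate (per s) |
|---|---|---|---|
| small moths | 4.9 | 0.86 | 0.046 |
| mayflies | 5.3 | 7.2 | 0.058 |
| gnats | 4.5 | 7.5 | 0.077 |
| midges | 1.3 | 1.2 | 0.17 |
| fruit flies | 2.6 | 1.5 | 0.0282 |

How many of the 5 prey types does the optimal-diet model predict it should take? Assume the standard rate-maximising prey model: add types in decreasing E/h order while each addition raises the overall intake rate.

Rank by E/h (J/s): small moths 5.7, fruit flies 1.73, midges 1.08, mayflies 0.736, gnats 0.6. Include each in turn until the next type's E/h falls below the running intake rate.
Rate on top 1: 0.2168. fruit flies: 1.73 > 0.2168 → include.
Rate on top 2: 0.2761. midges: 1.08 > 0.2761 → include.
Rate on top 3: 0.4042. mayflies: 0.736 > 0.4042 → include.
Rate on top 4: 0.4856. gnats: 0.6 > 0.4856 → include.
Optimal diet: small moths, fruit flies, midges, mayflies, gnats — 5 of 5 types.

5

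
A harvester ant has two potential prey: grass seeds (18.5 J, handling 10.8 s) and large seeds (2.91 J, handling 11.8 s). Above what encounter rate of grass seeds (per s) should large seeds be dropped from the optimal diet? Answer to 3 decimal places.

The zero-one rule: include large seeds iff E₂/h₂ > λE₁/(1+λh₁). Equality gives the switch point.
λE₁h₂ = E₂ + λE₂h₁ ⇒ λ = E₂/(E₁h₂ − E₂h₁) = 2.91/(218.3 − 31.43) = 0.01557 per s.

0.016 per s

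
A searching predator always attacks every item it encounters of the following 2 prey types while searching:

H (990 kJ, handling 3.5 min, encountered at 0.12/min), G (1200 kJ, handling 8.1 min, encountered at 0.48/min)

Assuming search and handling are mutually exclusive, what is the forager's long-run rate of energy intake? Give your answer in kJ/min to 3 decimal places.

Energy encountered per unit search time: 0.12×990 + 0.48×1200 = 694.8 kJ/min.
Handling time per unit search time: 0.12×3.5 + 0.48×8.1 = 4.308.
Rate = 694.8/(1 + 4.308) = 130.9 kJ/min.

130.897 kJ/min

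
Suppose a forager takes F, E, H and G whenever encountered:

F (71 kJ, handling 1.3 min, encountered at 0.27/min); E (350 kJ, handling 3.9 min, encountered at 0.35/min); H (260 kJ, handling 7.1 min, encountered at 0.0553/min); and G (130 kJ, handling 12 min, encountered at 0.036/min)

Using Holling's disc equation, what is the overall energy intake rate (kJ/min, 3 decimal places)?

45.395 kJ/min

R = (0.27×71 + 0.35×350 + 0.0553×260 + 0.036×130) / (1 + 0.27×1.3 + 0.35×3.9 + 0.0553×7.1 + 0.036×12) = 160.7/3.541 = 45.4 kJ/min.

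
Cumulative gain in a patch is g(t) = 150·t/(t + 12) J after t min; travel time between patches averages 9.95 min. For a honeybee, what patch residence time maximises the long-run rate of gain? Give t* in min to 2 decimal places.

By the marginal value theorem, leave when the instantaneous gain rate g'(t) equals the habitat-wide average g(t)/(T + t).
g'(t) = 150·12/(t + 12)². Setting 150·12/(t+12)² = 150t/[(t+12)(9.95+t)] gives 12(9.95+t) = t(t+12), so t² = 12×9.95 = 119.4.
t* = √119.4 = 10.93 min.

10.93 min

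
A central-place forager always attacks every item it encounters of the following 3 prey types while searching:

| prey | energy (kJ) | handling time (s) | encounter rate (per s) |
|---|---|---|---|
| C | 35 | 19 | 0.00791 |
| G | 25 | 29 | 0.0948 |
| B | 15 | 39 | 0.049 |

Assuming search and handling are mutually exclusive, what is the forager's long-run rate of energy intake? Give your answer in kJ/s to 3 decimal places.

Energy encountered per unit search time: 0.00791×35 + 0.0948×25 + 0.049×15 = 3.382 kJ/s.
Handling time per unit search time: 0.00791×19 + 0.0948×29 + 0.049×39 = 4.81.
Rate = 3.382/(1 + 4.81) = 0.582 kJ/s.

0.582 kJ/s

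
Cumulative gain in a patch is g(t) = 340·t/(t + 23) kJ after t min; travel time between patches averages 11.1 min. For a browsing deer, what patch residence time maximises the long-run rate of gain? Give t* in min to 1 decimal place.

16.0 min

Optimal t* satisfies g'(t*) = g(t*)/(T + t*).
g'(t) = 340·23/(t + 23)². Setting 340·23/(t+23)² = 340t/[(t+23)(11.1+t)] gives 23(11.1+t) = t(t+23), so t² = 23×11.1 = 255.3.
t* = √255.3 = 15.98 min.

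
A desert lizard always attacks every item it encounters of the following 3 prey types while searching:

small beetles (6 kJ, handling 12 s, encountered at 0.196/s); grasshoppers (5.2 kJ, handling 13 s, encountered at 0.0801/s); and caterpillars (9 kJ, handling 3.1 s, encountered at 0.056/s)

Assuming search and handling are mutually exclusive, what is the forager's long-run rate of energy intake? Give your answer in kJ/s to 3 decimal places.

Energy encountered per unit search time: 0.196×6 + 0.0801×5.2 + 0.056×9 = 2.097 kJ/s.
Handling time per unit search time: 0.196×12 + 0.0801×13 + 0.056×3.1 = 3.567.
Rate = 2.097/(1 + 3.567) = 0.4591 kJ/s.

0.459 kJ/s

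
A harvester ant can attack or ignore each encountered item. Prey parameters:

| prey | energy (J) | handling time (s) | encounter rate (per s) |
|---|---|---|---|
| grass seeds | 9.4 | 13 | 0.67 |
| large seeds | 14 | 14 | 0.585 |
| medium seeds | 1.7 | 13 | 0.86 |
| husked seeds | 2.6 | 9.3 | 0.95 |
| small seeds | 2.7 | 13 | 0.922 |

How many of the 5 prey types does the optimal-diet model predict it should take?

Rank by E/h (J/s): large seeds 1, grass seeds 0.723, husked seeds 0.28, small seeds 0.208, medium seeds 0.131. Include each in turn until the next type's E/h falls below the running intake rate.
Rate on top 1: 0.8912. grass seeds: 0.723 < 0.8912 → exclude; stop.
Optimal diet: large seeds — 1 of 5 types.

1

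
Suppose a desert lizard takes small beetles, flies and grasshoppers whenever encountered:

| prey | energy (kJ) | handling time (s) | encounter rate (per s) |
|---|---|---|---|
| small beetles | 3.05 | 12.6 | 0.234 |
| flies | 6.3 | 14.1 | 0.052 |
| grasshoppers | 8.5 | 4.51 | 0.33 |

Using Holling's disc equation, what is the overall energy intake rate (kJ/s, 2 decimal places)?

Energy encountered per unit search time: 0.234×3.05 + 0.052×6.3 + 0.33×8.5 = 3.846 kJ/s.
Handling time per unit search time: 0.234×12.6 + 0.052×14.1 + 0.33×4.51 = 5.17.
Rate = 3.846/(1 + 5.17) = 0.6234 kJ/s.

0.62 kJ/s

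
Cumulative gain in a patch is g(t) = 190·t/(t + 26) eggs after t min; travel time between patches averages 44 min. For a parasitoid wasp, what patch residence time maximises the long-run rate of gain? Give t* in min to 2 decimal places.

33.82 min

By the marginal value theorem, leave when the instantaneous gain rate g'(t) equals the habitat-wide average g(t)/(T + t).
g'(t) = 190·26/(t + 26)². Setting 190·26/(t+26)² = 190t/[(t+26)(44+t)] gives 26(44+t) = t(t+26), so t² = 26×44 = 1144.
t* = √1144 = 33.82 min.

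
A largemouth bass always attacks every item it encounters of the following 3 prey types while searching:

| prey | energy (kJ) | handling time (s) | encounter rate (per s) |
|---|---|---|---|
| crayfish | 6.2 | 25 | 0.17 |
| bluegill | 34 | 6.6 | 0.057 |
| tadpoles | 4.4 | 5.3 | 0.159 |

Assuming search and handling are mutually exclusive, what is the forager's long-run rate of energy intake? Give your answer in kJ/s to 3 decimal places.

R = (0.17×6.2 + 0.057×34 + 0.159×4.4) / (1 + 0.17×25 + 0.057×6.6 + 0.159×5.3) = 3.692/6.469 = 0.5707 kJ/s.

0.571 kJ/s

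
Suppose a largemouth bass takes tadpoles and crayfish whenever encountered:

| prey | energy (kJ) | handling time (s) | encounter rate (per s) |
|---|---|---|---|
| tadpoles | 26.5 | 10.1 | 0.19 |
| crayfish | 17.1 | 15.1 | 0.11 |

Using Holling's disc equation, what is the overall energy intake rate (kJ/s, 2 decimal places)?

1.51 kJ/s

R = Σλ_iE_i / (1 + Σλ_ih_i)
Numerator: 0.19×26.5 + 0.11×17.1 = 6.916
Denominator: 1 + 0.19×10.1 + 0.11×15.1 = 4.58
R = 6.916/4.58 = 1.51 kJ/s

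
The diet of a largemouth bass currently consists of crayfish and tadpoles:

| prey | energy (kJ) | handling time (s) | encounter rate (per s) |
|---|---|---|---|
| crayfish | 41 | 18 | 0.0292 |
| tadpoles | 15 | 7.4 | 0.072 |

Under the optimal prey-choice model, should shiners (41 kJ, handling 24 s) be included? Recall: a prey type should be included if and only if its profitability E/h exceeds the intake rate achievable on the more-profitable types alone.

Yes

Intake rate on the current diet: R = (0.0292×41 + 0.072×15) / (1 + 0.0292×18 + 0.072×7.4) = 2.277/2.058 = 1.106 kJ/s.
shiners: E/h = 41/24 = 1.708 kJ/s.
1.708 > 1.106, so adding shiners raises the average — include it.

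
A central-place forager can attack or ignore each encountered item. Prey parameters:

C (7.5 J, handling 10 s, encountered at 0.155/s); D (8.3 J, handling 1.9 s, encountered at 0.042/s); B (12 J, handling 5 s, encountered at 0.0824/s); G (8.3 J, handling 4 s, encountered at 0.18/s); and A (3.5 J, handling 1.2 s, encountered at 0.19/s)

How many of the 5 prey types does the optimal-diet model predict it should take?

4

Profitabilities (E/h, J/s): D 4.37, A 2.92, B 2.4, G 2.08, C 0.75. Add prey in this order while the next type's profitability exceeds the intake rate on those already taken.
Rate on top 1: 0.3228. A: 2.92 > 0.3228 → include.
Rate on top 2: 0.775. B: 2.4 > 0.775 → include.
Rate on top 3: 1.164. G: 2.08 > 1.164 → include.
Rate on top 4: 1.433. C: 0.75 < 1.433 → exclude; stop.
Optimal diet: D, A, B, G — 4 of 5 types.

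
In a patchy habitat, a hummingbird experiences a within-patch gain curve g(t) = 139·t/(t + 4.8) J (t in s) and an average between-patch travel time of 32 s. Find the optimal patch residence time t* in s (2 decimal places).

Optimal t* satisfies g'(t*) = g(t*)/(T + t*).
g'(t) = 139·4.8/(t + 4.8)². Setting 139·4.8/(t+4.8)² = 139t/[(t+4.8)(32+t)] gives 4.8(32+t) = t(t+4.8), so t² = 4.8×32 = 153.6.
t* = √153.6 = 12.39 s.

12.39 s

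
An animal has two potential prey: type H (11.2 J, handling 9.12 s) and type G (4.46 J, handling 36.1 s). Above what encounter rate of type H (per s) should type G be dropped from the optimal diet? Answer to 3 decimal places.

0.012 per s

The zero-one rule: include type G iff E₂/h₂ > λE₁/(1+λh₁). Equality gives the switch point.
λE₁h₂ = E₂ + λE₂h₁ ⇒ λ = E₂/(E₁h₂ − E₂h₁) = 4.46/(404.3 − 40.68) = 0.01226 per s.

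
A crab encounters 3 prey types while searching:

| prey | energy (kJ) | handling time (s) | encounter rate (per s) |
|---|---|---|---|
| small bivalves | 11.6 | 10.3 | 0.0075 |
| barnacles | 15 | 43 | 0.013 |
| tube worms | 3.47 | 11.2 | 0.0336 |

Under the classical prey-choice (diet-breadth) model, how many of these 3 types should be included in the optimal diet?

3

Profitabilities (E/h, kJ/s): small bivalves 1.13, barnacles 0.349, tube worms 0.31. Add prey in this order while the next type's profitability exceeds the intake rate on those already taken.
Rate on top 1: 0.08076. barnacles: 0.349 > 0.08076 → include.
Rate on top 2: 0.1723. tube worms: 0.31 > 0.1723 → include.
Optimal diet: small bivalves, barnacles, tube worms — 3 of 3 types.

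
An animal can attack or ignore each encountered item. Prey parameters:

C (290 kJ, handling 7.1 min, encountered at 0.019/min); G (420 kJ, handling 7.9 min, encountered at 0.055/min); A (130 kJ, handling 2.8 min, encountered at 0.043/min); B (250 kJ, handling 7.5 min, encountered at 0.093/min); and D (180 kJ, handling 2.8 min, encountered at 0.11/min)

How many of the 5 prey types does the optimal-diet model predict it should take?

5

E/h in descending order: D 64.3, G 53.2, A 46.4, C 40.8, B 33.3 kJ/min. The optimal diet is the largest prefix of this list for which every included type satisfies E_i/h_i > R on the types above it.
Rate on top 1: 15.14. G: 53.2 > 15.14 → include.
Rate on top 2: 24.62. A: 46.4 > 24.62 → include.
Rate on top 3: 26.03. C: 40.8 > 26.03 → include.
Rate on top 4: 27.03. B: 33.3 > 27.03 → include.
Optimal diet: D, G, A, C, B — 5 of 5 types.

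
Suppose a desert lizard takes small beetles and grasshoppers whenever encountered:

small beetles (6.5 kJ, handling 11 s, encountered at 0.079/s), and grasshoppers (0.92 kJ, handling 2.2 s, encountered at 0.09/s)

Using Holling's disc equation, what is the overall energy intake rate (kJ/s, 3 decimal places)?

R = Σλ_iE_i / (1 + Σλ_ih_i)
Numerator: 0.079×6.5 + 0.09×0.92 = 0.5963
Denominator: 1 + 0.079×11 + 0.09×2.2 = 2.067
R = 0.5963/2.067 = 0.2885 kJ/s

0.288 kJ/s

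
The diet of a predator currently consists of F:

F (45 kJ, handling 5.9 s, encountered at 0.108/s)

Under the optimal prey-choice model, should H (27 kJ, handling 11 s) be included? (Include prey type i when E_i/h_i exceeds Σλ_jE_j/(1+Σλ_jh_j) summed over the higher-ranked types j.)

No

On F alone, R = ΣλE/(1+Σλh) = 4.86/1.637 = 2.968 kJ/s.
Profitability of H: 27/11 = 2.455 kJ/s.
2.455 < 2.968, so adding H would lower the average — exclude it.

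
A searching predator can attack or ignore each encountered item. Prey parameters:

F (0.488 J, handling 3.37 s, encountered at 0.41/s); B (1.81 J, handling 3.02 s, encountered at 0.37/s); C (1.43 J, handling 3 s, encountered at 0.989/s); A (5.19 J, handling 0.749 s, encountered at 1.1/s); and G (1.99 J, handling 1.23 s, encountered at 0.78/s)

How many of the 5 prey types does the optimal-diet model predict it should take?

1

Rank by E/h (J/s): A 6.93, G 1.62, B 0.599, C 0.477, F 0.145. Include each in turn until the next type's E/h falls below the running intake rate.
Rate on top 1: 3.13. G: 1.62 < 3.13 → exclude; stop.
Optimal diet: A — 1 of 5 types.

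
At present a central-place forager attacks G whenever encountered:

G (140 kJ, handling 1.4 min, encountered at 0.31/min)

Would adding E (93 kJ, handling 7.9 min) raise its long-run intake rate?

On G alone, R = ΣλE/(1+Σλh) = 43.4/1.434 = 30.26 kJ/min.
E: E/h = 93/7.9 = 11.77 kJ/min.
11.77 < 30.26, so adding E would lower the average — exclude it.

No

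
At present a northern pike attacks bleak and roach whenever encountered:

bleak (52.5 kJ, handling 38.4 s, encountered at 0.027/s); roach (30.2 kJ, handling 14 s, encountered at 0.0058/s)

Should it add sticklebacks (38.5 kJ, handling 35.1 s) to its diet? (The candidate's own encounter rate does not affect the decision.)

Intake rate on the current diet: R = (0.027×52.5 + 0.0058×30.2) / (1 + 0.027×38.4 + 0.0058×14) = 1.593/2.118 = 0.752 kJ/s.
Profitability of sticklebacks: 38.5/35.1 = 1.097 kJ/s.
1.097 > 0.752, so adding sticklebacks raises the average — include it.

Yes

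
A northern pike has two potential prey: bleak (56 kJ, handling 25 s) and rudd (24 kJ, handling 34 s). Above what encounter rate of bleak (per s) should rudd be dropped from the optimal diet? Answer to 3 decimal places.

0.018 per s

Drop rudd once their profitability E₂/h₂ falls below the rate achievable on bleak alone: E₂/h₂ = λE₁/(1 + λh₁).
Solve for λ: λE₁h₂ = E₂(1 + λh₁) → λ(E₁h₂ − E₂h₁) = E₂ → λ = E₂/(E₁h₂ − E₂h₁).
λ = 24/(56×34 − 24×25) = 24/1304 = 0.0184 per s.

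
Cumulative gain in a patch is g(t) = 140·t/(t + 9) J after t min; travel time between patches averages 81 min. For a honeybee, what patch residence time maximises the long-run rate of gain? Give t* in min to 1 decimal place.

27.0 min

By the marginal value theorem, leave when the instantaneous gain rate g'(t) equals the habitat-wide average g(t)/(T + t).
g'(t) = 140·9/(t + 9)². Setting 140·9/(t+9)² = 140t/[(t+9)(81+t)] gives 9(81+t) = t(t+9), so t² = 9×81 = 729.
t* = √729 = 27 min.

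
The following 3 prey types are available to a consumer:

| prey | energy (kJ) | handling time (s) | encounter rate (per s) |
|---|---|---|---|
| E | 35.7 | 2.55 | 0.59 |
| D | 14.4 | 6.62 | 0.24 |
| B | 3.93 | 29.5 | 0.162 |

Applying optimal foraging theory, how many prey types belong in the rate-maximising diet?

1

E/h in descending order: E 14, D 2.18, B 0.133 kJ/s. The optimal diet is the largest prefix of this list for which every included type satisfies E_i/h_i > R on the types above it.
Rate on top 1: 8.41. D: 2.18 < 8.41 → exclude; stop.
Optimal diet: E — 1 of 3 types.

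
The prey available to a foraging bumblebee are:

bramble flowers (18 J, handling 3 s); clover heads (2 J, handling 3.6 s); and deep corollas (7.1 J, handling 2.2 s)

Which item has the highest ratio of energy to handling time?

In descending order of E/h:
bramble flowers: 18/3 = 6 J/s
deep corollas: 7.1/2.2 = 3.23 J/s
clover heads: 2/3.6 = 0.556 J/s

bramble flowers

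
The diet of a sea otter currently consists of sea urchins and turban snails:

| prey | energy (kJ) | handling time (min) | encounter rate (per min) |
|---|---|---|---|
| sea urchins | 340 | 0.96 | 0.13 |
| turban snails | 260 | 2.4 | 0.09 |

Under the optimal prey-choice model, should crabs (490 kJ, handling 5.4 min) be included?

Yes

On sea urchins and turban snails alone, R = ΣλE/(1+Σλh) = 67.6/1.341 = 50.42 kJ/min.
Profitability of crabs: 490/5.4 = 90.74 kJ/min.
90.74 > 50.42, so adding crabs raises the average — include it.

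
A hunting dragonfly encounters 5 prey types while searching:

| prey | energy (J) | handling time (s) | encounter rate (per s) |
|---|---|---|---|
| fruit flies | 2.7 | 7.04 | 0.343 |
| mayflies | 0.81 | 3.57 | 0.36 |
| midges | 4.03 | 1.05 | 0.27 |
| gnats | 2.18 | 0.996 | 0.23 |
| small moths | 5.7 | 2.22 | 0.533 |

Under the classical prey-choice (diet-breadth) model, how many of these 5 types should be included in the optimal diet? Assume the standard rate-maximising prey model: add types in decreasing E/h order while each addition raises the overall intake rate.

E/h in descending order: midges 3.84, small moths 2.57, gnats 2.19, fruit flies 0.384, mayflies 0.227 J/s. The optimal diet is the largest prefix of this list for which every included type satisfies E_i/h_i > R on the types above it.
Rate on top 1: 0.8478. small moths: 2.57 > 0.8478 → include.
Rate on top 2: 1.673. gnats: 2.19 > 1.673 → include.
Rate on top 3: 1.717. fruit flies: 0.384 < 1.717 → exclude; stop.
Optimal diet: midges, small moths, gnats — 3 of 5 types.

3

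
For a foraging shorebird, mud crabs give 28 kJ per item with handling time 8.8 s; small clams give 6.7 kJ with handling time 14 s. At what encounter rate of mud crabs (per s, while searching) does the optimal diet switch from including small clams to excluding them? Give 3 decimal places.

At the threshold, the rate on mud crabs alone equals the profitability of small clams: λ·28/(1 + λ·8.8) = 6.7/14 = 0.4786.
Rearranging, λ(28 − 0.4786×8.8) = 0.4786, so λ = 0.4786/23.79 = 0.02012 per s.

0.020 per s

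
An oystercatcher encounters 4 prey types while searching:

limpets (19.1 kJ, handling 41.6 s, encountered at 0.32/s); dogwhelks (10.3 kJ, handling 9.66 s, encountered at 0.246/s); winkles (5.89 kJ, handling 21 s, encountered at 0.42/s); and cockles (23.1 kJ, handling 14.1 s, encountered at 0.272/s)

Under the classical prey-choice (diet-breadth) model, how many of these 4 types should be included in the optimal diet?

Rank by E/h (kJ/s): cockles 1.64, dogwhelks 1.07, limpets 0.459, winkles 0.28. Include each in turn until the next type's E/h falls below the running intake rate.
Rate on top 1: 1.299. dogwhelks: 1.07 < 1.299 → exclude; stop.
Optimal diet: cockles — 1 of 4 types.

1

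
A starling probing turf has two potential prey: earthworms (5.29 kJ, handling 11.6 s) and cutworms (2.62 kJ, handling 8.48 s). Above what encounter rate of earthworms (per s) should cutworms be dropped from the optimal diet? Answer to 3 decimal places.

The zero-one rule: include cutworms iff E₂/h₂ > λE₁/(1+λh₁). Equality gives the switch point.
λE₁h₂ = E₂ + λE₂h₁ ⇒ λ = E₂/(E₁h₂ − E₂h₁) = 2.62/(44.86 − 30.39) = 0.1811 per s.

0.181 per s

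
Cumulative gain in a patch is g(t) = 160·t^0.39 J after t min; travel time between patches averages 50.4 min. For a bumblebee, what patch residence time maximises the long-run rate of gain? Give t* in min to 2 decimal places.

By the marginal value theorem, leave when the instantaneous gain rate g'(t) equals the habitat-wide average g(t)/(T + t).
g'(t) = 0.39·160·t^-0.61. Setting 0.39·160·t^-0.61 = 160·t^0.39/(50.4+t) gives 0.39(50.4+t) = t, so 0.61·t = 0.39×50.4.
t* = 0.39×50.4/0.61 = 32.22 min.

32.22 min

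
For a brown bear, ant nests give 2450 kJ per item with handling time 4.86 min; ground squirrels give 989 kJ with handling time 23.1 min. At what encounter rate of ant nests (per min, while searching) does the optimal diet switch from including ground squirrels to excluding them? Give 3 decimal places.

Drop ground squirrels once their profitability E₂/h₂ falls below the rate achievable on ant nests alone: E₂/h₂ = λE₁/(1 + λh₁).
Solve for λ: λE₁h₂ = E₂(1 + λh₁) → λ(E₁h₂ − E₂h₁) = E₂ → λ = E₂/(E₁h₂ − E₂h₁).
λ = 989/(2450×23.1 − 989×4.86) = 989/5.179e+04 = 0.0191 per min.

0.019 per min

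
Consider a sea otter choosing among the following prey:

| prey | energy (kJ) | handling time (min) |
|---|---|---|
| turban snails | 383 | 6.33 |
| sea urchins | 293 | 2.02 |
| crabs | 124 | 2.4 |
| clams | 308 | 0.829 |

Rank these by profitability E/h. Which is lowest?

In descending order of E/h:
clams: 308/0.829 = 372 kJ/min
sea urchins: 293/2.02 = 145 kJ/min
turban snails: 383/6.33 = 60.5 kJ/min
crabs: 124/2.4 = 51.7 kJ/min

crabs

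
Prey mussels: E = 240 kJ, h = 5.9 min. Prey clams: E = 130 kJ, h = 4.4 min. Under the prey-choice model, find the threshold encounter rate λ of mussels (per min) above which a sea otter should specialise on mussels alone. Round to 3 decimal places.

0.450 per min

The zero-one rule: include clams iff E₂/h₂ > λE₁/(1+λh₁). Equality gives the switch point.
λE₁h₂ = E₂ + λE₂h₁ ⇒ λ = E₂/(E₁h₂ − E₂h₁) = 130/(1056 − 767) = 0.4498 per min.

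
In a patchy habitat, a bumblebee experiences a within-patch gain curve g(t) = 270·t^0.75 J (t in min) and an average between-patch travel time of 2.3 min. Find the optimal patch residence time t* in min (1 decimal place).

6.9 min

Maximise g(t)/(T+t): set derivative to zero → g'(t)(T+t) = g(t).
g'(t) = 0.75·270·t^-0.25. Setting 0.75·270·t^-0.25 = 270·t^0.75/(2.3+t) gives 0.75(2.3+t) = t, so 0.25·t = 0.75×2.3.
t* = 0.75×2.3/0.25 = 6.9 min.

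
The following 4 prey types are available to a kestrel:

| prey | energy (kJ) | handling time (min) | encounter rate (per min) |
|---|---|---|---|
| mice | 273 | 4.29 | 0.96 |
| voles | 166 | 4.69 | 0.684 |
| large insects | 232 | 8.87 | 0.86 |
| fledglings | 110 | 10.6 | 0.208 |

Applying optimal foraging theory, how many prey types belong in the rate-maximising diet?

1

Profitabilities (E/h, kJ/min): mice 63.6, voles 35.4, large insects 26.2, fledglings 10.4. Add prey in this order while the next type's profitability exceeds the intake rate on those already taken.
Rate on top 1: 51.2. voles: 35.4 < 51.2 → exclude; stop.
Optimal diet: mice — 1 of 4 types.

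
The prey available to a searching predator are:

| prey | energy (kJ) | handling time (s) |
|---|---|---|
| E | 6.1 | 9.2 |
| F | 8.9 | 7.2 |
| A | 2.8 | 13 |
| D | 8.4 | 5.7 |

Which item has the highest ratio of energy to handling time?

In descending order of E/h:
D: 8.4/5.7 = 1.47 kJ/s
F: 8.9/7.2 = 1.24 kJ/s
E: 6.1/9.2 = 0.663 kJ/s
A: 2.8/13 = 0.215 kJ/s

D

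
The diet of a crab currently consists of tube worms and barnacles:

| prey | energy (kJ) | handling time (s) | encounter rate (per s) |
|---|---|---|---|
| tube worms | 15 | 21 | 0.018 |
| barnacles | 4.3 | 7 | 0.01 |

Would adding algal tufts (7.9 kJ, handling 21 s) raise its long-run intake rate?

Current rate: (0.018×15 + 0.01×4.3)/(1 + 0.018×21 + 0.01×7) = 0.2162 kJ/s.
algal tufts: E/h = 7.9/21 = 0.3762 kJ/s.
0.3762 > 0.2162, so adding algal tufts raises the average — include it.

Yes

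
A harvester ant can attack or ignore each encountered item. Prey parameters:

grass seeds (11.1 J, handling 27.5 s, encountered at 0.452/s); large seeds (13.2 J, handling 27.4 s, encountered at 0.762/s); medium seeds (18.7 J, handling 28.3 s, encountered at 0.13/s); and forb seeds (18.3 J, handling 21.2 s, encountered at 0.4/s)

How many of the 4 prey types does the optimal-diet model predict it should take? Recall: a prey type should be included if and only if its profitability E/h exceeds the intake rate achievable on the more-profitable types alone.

E/h in descending order: forb seeds 0.863, medium seeds 0.661, large seeds 0.482, grass seeds 0.404 J/s. The optimal diet is the largest prefix of this list for which every included type satisfies E_i/h_i > R on the types above it.
Rate on top 1: 0.7722. medium seeds: 0.661 < 0.7722 → exclude; stop.
Optimal diet: forb seeds — 1 of 4 types.

1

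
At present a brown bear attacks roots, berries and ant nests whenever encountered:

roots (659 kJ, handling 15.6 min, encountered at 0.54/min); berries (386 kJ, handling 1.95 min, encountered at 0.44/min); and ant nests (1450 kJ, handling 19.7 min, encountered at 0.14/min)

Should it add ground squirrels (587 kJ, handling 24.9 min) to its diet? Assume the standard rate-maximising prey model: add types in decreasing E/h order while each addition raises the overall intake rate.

On roots, berries and ant nests alone, R = ΣλE/(1+Σλh) = 728.7/13.04 = 55.88 kJ/min.
ground squirrels: E/h = 587/24.9 = 23.57 kJ/min.
23.57 < 55.88, so adding ground squirrels would lower the average — exclude it.

No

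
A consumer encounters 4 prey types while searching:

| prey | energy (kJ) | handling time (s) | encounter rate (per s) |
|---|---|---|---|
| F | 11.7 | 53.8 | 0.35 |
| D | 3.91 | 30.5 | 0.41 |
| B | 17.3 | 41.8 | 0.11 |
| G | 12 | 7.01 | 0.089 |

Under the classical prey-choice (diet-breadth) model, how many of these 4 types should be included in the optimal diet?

Profitabilities (E/h, kJ/s): G 1.71, B 0.414, F 0.217, D 0.128. Add prey in this order while the next type's profitability exceeds the intake rate on those already taken.
Rate on top 1: 0.6577. B: 0.414 < 0.6577 → exclude; stop.
Optimal diet: G — 1 of 4 types.

1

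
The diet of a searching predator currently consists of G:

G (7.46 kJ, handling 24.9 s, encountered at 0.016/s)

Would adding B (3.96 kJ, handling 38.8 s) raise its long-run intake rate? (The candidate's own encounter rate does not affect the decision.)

On G alone, R = ΣλE/(1+Σλh) = 0.1194/1.398 = 0.08535 kJ/s.
B: E/h = 3.96/38.8 = 0.1021 kJ/s.
Since 0.1021 > R, including B increases the long-run rate.

Yes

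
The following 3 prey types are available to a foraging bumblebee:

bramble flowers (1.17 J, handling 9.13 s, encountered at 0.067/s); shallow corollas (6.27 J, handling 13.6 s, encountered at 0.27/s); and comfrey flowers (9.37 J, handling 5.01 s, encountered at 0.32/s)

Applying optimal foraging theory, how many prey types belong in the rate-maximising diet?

E/h in descending order: comfrey flowers 1.87, shallow corollas 0.461, bramble flowers 0.128 J/s. The optimal diet is the largest prefix of this list for which every included type satisfies E_i/h_i > R on the types above it.
Rate on top 1: 1.152. shallow corollas: 0.461 < 1.152 → exclude; stop.
Optimal diet: comfrey flowers — 1 of 3 types.

1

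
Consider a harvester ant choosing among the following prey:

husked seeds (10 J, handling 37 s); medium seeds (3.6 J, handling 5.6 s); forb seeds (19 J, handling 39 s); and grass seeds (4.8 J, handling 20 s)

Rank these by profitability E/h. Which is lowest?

Profitability E/h (J/s): husked seeds = 10/37 = 0.27, medium seeds = 3.6/5.6 = 0.643, forb seeds = 19/39 = 0.487, grass seeds = 4.8/20 = 0.24.
Ranked: medium seeds > forb seeds > husked seeds > grass seeds.

grass seeds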